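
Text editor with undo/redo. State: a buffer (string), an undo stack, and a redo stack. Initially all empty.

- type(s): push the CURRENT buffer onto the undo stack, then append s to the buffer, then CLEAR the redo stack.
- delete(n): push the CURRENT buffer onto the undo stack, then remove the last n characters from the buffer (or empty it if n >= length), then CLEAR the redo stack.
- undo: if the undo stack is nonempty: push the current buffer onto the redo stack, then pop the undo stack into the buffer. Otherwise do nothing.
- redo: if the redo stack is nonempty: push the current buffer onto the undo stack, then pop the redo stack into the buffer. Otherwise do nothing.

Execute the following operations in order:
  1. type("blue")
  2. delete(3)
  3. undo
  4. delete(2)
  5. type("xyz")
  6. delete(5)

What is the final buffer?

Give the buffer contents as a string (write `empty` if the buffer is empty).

Answer: empty

Derivation:
After op 1 (type): buf='blue' undo_depth=1 redo_depth=0
After op 2 (delete): buf='b' undo_depth=2 redo_depth=0
After op 3 (undo): buf='blue' undo_depth=1 redo_depth=1
After op 4 (delete): buf='bl' undo_depth=2 redo_depth=0
After op 5 (type): buf='blxyz' undo_depth=3 redo_depth=0
After op 6 (delete): buf='(empty)' undo_depth=4 redo_depth=0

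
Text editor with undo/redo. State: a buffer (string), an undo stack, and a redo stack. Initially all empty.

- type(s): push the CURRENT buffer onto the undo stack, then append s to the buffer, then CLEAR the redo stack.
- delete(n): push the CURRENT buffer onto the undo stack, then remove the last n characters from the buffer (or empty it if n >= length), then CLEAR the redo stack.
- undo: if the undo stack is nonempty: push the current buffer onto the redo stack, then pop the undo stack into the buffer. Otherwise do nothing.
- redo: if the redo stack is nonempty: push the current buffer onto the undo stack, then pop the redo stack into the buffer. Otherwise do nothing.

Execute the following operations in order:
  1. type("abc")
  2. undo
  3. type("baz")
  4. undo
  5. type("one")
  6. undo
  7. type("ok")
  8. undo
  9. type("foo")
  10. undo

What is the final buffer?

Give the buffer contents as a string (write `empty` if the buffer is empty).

Answer: empty

Derivation:
After op 1 (type): buf='abc' undo_depth=1 redo_depth=0
After op 2 (undo): buf='(empty)' undo_depth=0 redo_depth=1
After op 3 (type): buf='baz' undo_depth=1 redo_depth=0
After op 4 (undo): buf='(empty)' undo_depth=0 redo_depth=1
After op 5 (type): buf='one' undo_depth=1 redo_depth=0
After op 6 (undo): buf='(empty)' undo_depth=0 redo_depth=1
After op 7 (type): buf='ok' undo_depth=1 redo_depth=0
After op 8 (undo): buf='(empty)' undo_depth=0 redo_depth=1
After op 9 (type): buf='foo' undo_depth=1 redo_depth=0
After op 10 (undo): buf='(empty)' undo_depth=0 redo_depth=1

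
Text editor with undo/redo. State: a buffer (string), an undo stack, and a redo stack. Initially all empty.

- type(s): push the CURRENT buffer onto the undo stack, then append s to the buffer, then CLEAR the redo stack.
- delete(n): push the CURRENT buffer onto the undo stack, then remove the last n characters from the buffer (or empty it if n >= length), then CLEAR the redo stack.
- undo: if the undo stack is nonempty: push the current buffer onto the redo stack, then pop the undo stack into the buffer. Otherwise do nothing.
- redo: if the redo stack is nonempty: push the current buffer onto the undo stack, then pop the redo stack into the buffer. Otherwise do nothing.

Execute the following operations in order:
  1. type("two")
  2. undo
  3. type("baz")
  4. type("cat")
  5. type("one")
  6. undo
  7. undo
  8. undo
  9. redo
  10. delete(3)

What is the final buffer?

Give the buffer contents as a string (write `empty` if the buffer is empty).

After op 1 (type): buf='two' undo_depth=1 redo_depth=0
After op 2 (undo): buf='(empty)' undo_depth=0 redo_depth=1
After op 3 (type): buf='baz' undo_depth=1 redo_depth=0
After op 4 (type): buf='bazcat' undo_depth=2 redo_depth=0
After op 5 (type): buf='bazcatone' undo_depth=3 redo_depth=0
After op 6 (undo): buf='bazcat' undo_depth=2 redo_depth=1
After op 7 (undo): buf='baz' undo_depth=1 redo_depth=2
After op 8 (undo): buf='(empty)' undo_depth=0 redo_depth=3
After op 9 (redo): buf='baz' undo_depth=1 redo_depth=2
After op 10 (delete): buf='(empty)' undo_depth=2 redo_depth=0

Answer: empty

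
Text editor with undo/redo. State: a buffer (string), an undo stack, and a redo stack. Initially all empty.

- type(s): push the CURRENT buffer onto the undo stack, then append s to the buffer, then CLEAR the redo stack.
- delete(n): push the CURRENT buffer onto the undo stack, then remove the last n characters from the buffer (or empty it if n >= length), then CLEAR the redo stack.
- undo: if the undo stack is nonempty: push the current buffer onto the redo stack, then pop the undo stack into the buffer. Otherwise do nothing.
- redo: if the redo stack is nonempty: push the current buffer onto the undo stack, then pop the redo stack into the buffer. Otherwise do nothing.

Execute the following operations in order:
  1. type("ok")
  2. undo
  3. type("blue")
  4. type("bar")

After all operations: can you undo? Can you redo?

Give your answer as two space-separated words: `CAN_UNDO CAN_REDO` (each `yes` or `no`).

After op 1 (type): buf='ok' undo_depth=1 redo_depth=0
After op 2 (undo): buf='(empty)' undo_depth=0 redo_depth=1
After op 3 (type): buf='blue' undo_depth=1 redo_depth=0
After op 4 (type): buf='bluebar' undo_depth=2 redo_depth=0

Answer: yes no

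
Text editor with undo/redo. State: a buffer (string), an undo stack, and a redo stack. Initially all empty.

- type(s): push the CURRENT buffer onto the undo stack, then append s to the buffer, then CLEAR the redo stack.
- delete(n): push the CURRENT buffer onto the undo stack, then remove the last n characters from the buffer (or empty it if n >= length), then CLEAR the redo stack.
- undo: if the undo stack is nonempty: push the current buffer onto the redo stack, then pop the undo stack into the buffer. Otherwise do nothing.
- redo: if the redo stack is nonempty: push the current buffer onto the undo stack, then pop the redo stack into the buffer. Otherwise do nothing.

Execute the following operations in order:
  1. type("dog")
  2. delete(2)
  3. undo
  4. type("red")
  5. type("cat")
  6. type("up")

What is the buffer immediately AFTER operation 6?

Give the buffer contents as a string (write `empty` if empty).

Answer: dogredcatup

Derivation:
After op 1 (type): buf='dog' undo_depth=1 redo_depth=0
After op 2 (delete): buf='d' undo_depth=2 redo_depth=0
After op 3 (undo): buf='dog' undo_depth=1 redo_depth=1
After op 4 (type): buf='dogred' undo_depth=2 redo_depth=0
After op 5 (type): buf='dogredcat' undo_depth=3 redo_depth=0
After op 6 (type): buf='dogredcatup' undo_depth=4 redo_depth=0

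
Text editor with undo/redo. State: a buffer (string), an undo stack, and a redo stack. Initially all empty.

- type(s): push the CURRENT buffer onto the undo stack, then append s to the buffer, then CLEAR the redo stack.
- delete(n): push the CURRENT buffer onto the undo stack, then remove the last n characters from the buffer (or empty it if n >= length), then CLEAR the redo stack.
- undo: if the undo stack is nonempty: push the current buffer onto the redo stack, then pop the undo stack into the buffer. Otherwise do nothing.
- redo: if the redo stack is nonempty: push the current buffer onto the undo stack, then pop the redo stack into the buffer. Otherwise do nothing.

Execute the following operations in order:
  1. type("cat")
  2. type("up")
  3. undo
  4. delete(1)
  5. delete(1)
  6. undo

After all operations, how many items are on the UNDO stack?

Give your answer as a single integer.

Answer: 2

Derivation:
After op 1 (type): buf='cat' undo_depth=1 redo_depth=0
After op 2 (type): buf='catup' undo_depth=2 redo_depth=0
After op 3 (undo): buf='cat' undo_depth=1 redo_depth=1
After op 4 (delete): buf='ca' undo_depth=2 redo_depth=0
After op 5 (delete): buf='c' undo_depth=3 redo_depth=0
After op 6 (undo): buf='ca' undo_depth=2 redo_depth=1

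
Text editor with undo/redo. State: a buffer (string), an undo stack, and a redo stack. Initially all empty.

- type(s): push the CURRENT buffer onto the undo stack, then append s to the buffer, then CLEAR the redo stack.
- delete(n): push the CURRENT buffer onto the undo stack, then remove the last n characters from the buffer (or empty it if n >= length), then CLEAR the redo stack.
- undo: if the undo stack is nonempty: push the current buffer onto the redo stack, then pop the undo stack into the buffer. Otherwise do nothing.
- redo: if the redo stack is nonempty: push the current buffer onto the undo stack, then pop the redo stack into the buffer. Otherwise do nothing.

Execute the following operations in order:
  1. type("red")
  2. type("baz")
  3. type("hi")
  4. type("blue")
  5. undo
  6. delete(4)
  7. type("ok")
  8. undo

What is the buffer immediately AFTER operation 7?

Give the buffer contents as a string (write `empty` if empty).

After op 1 (type): buf='red' undo_depth=1 redo_depth=0
After op 2 (type): buf='redbaz' undo_depth=2 redo_depth=0
After op 3 (type): buf='redbazhi' undo_depth=3 redo_depth=0
After op 4 (type): buf='redbazhiblue' undo_depth=4 redo_depth=0
After op 5 (undo): buf='redbazhi' undo_depth=3 redo_depth=1
After op 6 (delete): buf='redb' undo_depth=4 redo_depth=0
After op 7 (type): buf='redbok' undo_depth=5 redo_depth=0

Answer: redbok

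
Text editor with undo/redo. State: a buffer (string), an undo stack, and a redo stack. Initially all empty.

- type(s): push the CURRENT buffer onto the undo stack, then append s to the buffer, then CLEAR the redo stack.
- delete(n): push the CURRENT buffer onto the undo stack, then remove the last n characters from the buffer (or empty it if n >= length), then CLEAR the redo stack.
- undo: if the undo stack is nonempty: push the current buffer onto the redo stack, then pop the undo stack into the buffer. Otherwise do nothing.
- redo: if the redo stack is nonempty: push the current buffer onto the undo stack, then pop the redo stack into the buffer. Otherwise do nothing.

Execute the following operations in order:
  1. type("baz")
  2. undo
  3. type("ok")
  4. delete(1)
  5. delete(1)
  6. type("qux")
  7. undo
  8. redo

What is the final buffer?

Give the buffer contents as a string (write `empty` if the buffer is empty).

After op 1 (type): buf='baz' undo_depth=1 redo_depth=0
After op 2 (undo): buf='(empty)' undo_depth=0 redo_depth=1
After op 3 (type): buf='ok' undo_depth=1 redo_depth=0
After op 4 (delete): buf='o' undo_depth=2 redo_depth=0
After op 5 (delete): buf='(empty)' undo_depth=3 redo_depth=0
After op 6 (type): buf='qux' undo_depth=4 redo_depth=0
After op 7 (undo): buf='(empty)' undo_depth=3 redo_depth=1
After op 8 (redo): buf='qux' undo_depth=4 redo_depth=0

Answer: qux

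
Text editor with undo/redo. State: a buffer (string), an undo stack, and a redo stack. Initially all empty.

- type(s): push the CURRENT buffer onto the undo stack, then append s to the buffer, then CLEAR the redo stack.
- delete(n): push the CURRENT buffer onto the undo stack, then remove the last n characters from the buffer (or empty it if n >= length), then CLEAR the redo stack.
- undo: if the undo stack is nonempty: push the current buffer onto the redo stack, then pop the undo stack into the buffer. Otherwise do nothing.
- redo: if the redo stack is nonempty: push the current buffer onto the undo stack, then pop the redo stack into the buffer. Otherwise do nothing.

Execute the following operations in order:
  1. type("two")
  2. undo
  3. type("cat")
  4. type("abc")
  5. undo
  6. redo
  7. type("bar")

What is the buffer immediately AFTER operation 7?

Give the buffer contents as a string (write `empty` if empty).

Answer: catabcbar

Derivation:
After op 1 (type): buf='two' undo_depth=1 redo_depth=0
After op 2 (undo): buf='(empty)' undo_depth=0 redo_depth=1
After op 3 (type): buf='cat' undo_depth=1 redo_depth=0
After op 4 (type): buf='catabc' undo_depth=2 redo_depth=0
After op 5 (undo): buf='cat' undo_depth=1 redo_depth=1
After op 6 (redo): buf='catabc' undo_depth=2 redo_depth=0
After op 7 (type): buf='catabcbar' undo_depth=3 redo_depth=0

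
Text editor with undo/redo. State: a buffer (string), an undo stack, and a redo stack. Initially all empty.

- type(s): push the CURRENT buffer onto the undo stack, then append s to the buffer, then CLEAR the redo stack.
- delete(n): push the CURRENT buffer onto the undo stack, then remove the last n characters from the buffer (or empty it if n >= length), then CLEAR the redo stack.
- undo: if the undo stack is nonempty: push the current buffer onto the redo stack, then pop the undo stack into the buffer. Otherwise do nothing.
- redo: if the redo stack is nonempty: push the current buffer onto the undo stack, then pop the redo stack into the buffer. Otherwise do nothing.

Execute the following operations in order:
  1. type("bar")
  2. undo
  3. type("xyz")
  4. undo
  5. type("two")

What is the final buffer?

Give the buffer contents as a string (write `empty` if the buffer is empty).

Answer: two

Derivation:
After op 1 (type): buf='bar' undo_depth=1 redo_depth=0
After op 2 (undo): buf='(empty)' undo_depth=0 redo_depth=1
After op 3 (type): buf='xyz' undo_depth=1 redo_depth=0
After op 4 (undo): buf='(empty)' undo_depth=0 redo_depth=1
After op 5 (type): buf='two' undo_depth=1 redo_depth=0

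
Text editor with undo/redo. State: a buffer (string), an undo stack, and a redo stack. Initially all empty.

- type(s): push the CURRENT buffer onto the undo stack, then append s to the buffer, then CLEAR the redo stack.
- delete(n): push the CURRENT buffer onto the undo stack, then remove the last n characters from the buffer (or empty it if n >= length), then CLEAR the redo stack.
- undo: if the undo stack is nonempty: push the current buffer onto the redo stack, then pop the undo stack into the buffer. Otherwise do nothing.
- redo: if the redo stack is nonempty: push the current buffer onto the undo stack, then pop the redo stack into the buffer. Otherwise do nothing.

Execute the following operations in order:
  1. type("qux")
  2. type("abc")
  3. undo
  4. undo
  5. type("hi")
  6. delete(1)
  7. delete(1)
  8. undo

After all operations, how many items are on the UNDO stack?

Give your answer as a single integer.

Answer: 2

Derivation:
After op 1 (type): buf='qux' undo_depth=1 redo_depth=0
After op 2 (type): buf='quxabc' undo_depth=2 redo_depth=0
After op 3 (undo): buf='qux' undo_depth=1 redo_depth=1
After op 4 (undo): buf='(empty)' undo_depth=0 redo_depth=2
After op 5 (type): buf='hi' undo_depth=1 redo_depth=0
After op 6 (delete): buf='h' undo_depth=2 redo_depth=0
After op 7 (delete): buf='(empty)' undo_depth=3 redo_depth=0
After op 8 (undo): buf='h' undo_depth=2 redo_depth=1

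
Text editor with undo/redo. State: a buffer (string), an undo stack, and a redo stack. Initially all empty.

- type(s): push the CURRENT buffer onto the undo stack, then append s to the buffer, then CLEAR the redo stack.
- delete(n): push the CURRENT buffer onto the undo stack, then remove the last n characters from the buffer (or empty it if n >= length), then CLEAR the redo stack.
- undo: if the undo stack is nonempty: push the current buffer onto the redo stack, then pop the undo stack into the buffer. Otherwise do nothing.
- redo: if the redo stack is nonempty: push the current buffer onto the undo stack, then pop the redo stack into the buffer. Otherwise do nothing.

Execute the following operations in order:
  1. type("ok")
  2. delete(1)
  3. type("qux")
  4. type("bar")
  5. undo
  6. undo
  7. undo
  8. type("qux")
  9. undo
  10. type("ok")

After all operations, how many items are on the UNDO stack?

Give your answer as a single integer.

After op 1 (type): buf='ok' undo_depth=1 redo_depth=0
After op 2 (delete): buf='o' undo_depth=2 redo_depth=0
After op 3 (type): buf='oqux' undo_depth=3 redo_depth=0
After op 4 (type): buf='oquxbar' undo_depth=4 redo_depth=0
After op 5 (undo): buf='oqux' undo_depth=3 redo_depth=1
After op 6 (undo): buf='o' undo_depth=2 redo_depth=2
After op 7 (undo): buf='ok' undo_depth=1 redo_depth=3
After op 8 (type): buf='okqux' undo_depth=2 redo_depth=0
After op 9 (undo): buf='ok' undo_depth=1 redo_depth=1
After op 10 (type): buf='okok' undo_depth=2 redo_depth=0

Answer: 2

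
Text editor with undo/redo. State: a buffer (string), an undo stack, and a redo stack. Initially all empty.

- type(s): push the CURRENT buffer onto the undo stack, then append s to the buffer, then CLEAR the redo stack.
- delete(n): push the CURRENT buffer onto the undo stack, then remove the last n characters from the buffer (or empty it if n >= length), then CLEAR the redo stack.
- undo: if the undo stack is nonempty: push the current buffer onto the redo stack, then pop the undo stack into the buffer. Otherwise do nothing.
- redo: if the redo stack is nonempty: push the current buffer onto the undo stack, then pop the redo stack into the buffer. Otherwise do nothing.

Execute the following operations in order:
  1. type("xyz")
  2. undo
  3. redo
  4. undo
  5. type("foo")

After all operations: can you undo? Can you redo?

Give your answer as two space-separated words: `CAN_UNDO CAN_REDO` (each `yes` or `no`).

After op 1 (type): buf='xyz' undo_depth=1 redo_depth=0
After op 2 (undo): buf='(empty)' undo_depth=0 redo_depth=1
After op 3 (redo): buf='xyz' undo_depth=1 redo_depth=0
After op 4 (undo): buf='(empty)' undo_depth=0 redo_depth=1
After op 5 (type): buf='foo' undo_depth=1 redo_depth=0

Answer: yes no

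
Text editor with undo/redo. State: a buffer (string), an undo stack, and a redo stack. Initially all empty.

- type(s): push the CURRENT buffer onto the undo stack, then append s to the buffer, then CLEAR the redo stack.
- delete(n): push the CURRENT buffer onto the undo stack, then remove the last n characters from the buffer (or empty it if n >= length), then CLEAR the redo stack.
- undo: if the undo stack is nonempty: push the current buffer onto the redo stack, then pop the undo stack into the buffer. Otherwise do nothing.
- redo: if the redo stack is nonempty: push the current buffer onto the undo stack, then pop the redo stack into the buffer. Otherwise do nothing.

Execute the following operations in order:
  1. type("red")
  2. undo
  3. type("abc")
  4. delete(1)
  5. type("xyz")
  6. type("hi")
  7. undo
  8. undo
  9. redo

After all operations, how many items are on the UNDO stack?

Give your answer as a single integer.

After op 1 (type): buf='red' undo_depth=1 redo_depth=0
After op 2 (undo): buf='(empty)' undo_depth=0 redo_depth=1
After op 3 (type): buf='abc' undo_depth=1 redo_depth=0
After op 4 (delete): buf='ab' undo_depth=2 redo_depth=0
After op 5 (type): buf='abxyz' undo_depth=3 redo_depth=0
After op 6 (type): buf='abxyzhi' undo_depth=4 redo_depth=0
After op 7 (undo): buf='abxyz' undo_depth=3 redo_depth=1
After op 8 (undo): buf='ab' undo_depth=2 redo_depth=2
After op 9 (redo): buf='abxyz' undo_depth=3 redo_depth=1

Answer: 3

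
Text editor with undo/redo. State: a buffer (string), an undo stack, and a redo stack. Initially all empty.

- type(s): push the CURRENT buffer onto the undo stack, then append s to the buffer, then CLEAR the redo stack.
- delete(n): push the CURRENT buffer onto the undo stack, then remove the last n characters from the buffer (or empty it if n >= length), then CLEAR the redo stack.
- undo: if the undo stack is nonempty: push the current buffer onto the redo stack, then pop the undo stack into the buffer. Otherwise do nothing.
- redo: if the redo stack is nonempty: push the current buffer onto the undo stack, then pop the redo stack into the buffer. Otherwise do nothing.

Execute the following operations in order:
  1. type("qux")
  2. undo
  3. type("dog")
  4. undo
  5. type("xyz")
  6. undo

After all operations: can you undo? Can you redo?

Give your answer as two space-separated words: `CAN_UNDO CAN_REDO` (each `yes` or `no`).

Answer: no yes

Derivation:
After op 1 (type): buf='qux' undo_depth=1 redo_depth=0
After op 2 (undo): buf='(empty)' undo_depth=0 redo_depth=1
After op 3 (type): buf='dog' undo_depth=1 redo_depth=0
After op 4 (undo): buf='(empty)' undo_depth=0 redo_depth=1
After op 5 (type): buf='xyz' undo_depth=1 redo_depth=0
After op 6 (undo): buf='(empty)' undo_depth=0 redo_depth=1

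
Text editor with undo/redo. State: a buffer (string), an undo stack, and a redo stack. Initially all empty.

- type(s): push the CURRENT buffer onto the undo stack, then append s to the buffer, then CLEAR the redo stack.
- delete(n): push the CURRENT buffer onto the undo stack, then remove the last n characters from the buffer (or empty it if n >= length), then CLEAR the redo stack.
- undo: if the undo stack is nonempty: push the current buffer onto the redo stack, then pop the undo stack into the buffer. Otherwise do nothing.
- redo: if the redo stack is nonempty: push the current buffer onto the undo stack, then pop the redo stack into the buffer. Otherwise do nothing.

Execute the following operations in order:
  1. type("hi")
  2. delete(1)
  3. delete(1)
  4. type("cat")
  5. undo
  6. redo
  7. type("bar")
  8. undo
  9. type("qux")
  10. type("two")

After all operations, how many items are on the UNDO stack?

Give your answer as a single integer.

Answer: 6

Derivation:
After op 1 (type): buf='hi' undo_depth=1 redo_depth=0
After op 2 (delete): buf='h' undo_depth=2 redo_depth=0
After op 3 (delete): buf='(empty)' undo_depth=3 redo_depth=0
After op 4 (type): buf='cat' undo_depth=4 redo_depth=0
After op 5 (undo): buf='(empty)' undo_depth=3 redo_depth=1
After op 6 (redo): buf='cat' undo_depth=4 redo_depth=0
After op 7 (type): buf='catbar' undo_depth=5 redo_depth=0
After op 8 (undo): buf='cat' undo_depth=4 redo_depth=1
After op 9 (type): buf='catqux' undo_depth=5 redo_depth=0
After op 10 (type): buf='catquxtwo' undo_depth=6 redo_depth=0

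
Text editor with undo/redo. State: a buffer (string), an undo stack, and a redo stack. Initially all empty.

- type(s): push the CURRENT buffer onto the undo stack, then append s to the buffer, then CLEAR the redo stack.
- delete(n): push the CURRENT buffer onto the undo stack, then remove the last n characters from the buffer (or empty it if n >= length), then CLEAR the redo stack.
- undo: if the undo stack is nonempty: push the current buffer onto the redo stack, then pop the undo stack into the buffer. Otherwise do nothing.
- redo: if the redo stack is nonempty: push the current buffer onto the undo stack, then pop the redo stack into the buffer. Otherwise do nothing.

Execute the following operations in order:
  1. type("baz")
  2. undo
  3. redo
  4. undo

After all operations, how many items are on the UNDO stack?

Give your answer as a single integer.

After op 1 (type): buf='baz' undo_depth=1 redo_depth=0
After op 2 (undo): buf='(empty)' undo_depth=0 redo_depth=1
After op 3 (redo): buf='baz' undo_depth=1 redo_depth=0
After op 4 (undo): buf='(empty)' undo_depth=0 redo_depth=1

Answer: 0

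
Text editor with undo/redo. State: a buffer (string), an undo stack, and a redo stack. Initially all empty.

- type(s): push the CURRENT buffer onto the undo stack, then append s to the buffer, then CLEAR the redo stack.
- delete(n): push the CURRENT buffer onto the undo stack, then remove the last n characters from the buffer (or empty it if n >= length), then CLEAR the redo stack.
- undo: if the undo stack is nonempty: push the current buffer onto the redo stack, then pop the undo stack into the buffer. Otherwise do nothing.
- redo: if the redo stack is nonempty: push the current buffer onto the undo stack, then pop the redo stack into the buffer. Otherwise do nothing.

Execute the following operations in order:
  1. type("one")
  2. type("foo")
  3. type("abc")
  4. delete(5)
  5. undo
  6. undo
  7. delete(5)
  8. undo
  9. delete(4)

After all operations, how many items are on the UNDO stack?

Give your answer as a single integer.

Answer: 3

Derivation:
After op 1 (type): buf='one' undo_depth=1 redo_depth=0
After op 2 (type): buf='onefoo' undo_depth=2 redo_depth=0
After op 3 (type): buf='onefooabc' undo_depth=3 redo_depth=0
After op 4 (delete): buf='onef' undo_depth=4 redo_depth=0
After op 5 (undo): buf='onefooabc' undo_depth=3 redo_depth=1
After op 6 (undo): buf='onefoo' undo_depth=2 redo_depth=2
After op 7 (delete): buf='o' undo_depth=3 redo_depth=0
After op 8 (undo): buf='onefoo' undo_depth=2 redo_depth=1
After op 9 (delete): buf='on' undo_depth=3 redo_depth=0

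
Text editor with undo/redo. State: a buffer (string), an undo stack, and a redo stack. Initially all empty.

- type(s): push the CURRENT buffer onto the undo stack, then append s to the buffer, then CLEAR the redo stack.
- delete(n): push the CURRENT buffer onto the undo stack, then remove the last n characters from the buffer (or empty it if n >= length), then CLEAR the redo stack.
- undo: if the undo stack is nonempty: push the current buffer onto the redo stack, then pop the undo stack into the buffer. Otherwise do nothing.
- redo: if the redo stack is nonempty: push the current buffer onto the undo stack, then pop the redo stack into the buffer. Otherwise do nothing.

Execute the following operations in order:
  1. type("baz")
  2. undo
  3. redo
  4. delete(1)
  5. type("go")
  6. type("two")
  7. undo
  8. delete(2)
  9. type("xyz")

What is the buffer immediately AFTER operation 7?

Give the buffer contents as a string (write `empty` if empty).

Answer: bago

Derivation:
After op 1 (type): buf='baz' undo_depth=1 redo_depth=0
After op 2 (undo): buf='(empty)' undo_depth=0 redo_depth=1
After op 3 (redo): buf='baz' undo_depth=1 redo_depth=0
After op 4 (delete): buf='ba' undo_depth=2 redo_depth=0
After op 5 (type): buf='bago' undo_depth=3 redo_depth=0
After op 6 (type): buf='bagotwo' undo_depth=4 redo_depth=0
After op 7 (undo): buf='bago' undo_depth=3 redo_depth=1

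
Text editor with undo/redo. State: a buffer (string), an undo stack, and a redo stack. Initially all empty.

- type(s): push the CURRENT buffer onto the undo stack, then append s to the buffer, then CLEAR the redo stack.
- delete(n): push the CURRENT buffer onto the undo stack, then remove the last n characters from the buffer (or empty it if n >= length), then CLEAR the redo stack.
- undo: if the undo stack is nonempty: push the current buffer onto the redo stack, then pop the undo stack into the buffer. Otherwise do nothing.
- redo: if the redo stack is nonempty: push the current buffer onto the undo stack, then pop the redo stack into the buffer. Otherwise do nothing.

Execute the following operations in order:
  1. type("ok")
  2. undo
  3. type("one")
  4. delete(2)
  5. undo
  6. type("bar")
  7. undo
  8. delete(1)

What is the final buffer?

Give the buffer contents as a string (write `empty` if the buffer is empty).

Answer: on

Derivation:
After op 1 (type): buf='ok' undo_depth=1 redo_depth=0
After op 2 (undo): buf='(empty)' undo_depth=0 redo_depth=1
After op 3 (type): buf='one' undo_depth=1 redo_depth=0
After op 4 (delete): buf='o' undo_depth=2 redo_depth=0
After op 5 (undo): buf='one' undo_depth=1 redo_depth=1
After op 6 (type): buf='onebar' undo_depth=2 redo_depth=0
After op 7 (undo): buf='one' undo_depth=1 redo_depth=1
After op 8 (delete): buf='on' undo_depth=2 redo_depth=0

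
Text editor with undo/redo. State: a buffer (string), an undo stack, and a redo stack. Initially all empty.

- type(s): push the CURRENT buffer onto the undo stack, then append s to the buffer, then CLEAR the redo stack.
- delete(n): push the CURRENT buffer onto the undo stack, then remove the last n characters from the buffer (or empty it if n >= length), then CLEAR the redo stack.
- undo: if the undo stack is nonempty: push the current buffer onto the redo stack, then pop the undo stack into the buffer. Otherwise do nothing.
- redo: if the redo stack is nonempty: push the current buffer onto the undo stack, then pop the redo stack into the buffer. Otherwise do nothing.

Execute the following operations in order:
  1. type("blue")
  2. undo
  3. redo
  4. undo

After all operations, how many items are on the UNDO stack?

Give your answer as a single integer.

Answer: 0

Derivation:
After op 1 (type): buf='blue' undo_depth=1 redo_depth=0
After op 2 (undo): buf='(empty)' undo_depth=0 redo_depth=1
After op 3 (redo): buf='blue' undo_depth=1 redo_depth=0
After op 4 (undo): buf='(empty)' undo_depth=0 redo_depth=1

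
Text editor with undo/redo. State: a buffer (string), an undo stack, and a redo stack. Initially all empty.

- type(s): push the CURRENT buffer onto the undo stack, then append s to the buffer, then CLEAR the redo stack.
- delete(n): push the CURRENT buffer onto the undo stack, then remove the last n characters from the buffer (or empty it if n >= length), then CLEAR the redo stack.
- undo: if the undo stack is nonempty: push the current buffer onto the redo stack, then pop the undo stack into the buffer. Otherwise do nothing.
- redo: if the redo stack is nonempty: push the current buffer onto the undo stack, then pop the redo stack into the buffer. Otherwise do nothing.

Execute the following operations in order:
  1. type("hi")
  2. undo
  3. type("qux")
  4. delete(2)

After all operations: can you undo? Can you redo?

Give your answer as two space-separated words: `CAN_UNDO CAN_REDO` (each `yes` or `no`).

After op 1 (type): buf='hi' undo_depth=1 redo_depth=0
After op 2 (undo): buf='(empty)' undo_depth=0 redo_depth=1
After op 3 (type): buf='qux' undo_depth=1 redo_depth=0
After op 4 (delete): buf='q' undo_depth=2 redo_depth=0

Answer: yes no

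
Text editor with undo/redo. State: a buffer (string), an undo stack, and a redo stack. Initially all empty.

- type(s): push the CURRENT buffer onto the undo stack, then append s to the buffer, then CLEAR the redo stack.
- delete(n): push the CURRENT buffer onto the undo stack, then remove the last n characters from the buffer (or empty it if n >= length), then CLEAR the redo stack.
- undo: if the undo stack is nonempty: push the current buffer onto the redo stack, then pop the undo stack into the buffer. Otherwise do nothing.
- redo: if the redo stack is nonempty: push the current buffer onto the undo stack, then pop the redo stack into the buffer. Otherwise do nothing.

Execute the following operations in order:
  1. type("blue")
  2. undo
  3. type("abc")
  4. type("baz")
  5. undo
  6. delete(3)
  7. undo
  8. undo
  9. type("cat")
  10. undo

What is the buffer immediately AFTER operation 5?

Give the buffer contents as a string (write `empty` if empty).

After op 1 (type): buf='blue' undo_depth=1 redo_depth=0
After op 2 (undo): buf='(empty)' undo_depth=0 redo_depth=1
After op 3 (type): buf='abc' undo_depth=1 redo_depth=0
After op 4 (type): buf='abcbaz' undo_depth=2 redo_depth=0
After op 5 (undo): buf='abc' undo_depth=1 redo_depth=1

Answer: abc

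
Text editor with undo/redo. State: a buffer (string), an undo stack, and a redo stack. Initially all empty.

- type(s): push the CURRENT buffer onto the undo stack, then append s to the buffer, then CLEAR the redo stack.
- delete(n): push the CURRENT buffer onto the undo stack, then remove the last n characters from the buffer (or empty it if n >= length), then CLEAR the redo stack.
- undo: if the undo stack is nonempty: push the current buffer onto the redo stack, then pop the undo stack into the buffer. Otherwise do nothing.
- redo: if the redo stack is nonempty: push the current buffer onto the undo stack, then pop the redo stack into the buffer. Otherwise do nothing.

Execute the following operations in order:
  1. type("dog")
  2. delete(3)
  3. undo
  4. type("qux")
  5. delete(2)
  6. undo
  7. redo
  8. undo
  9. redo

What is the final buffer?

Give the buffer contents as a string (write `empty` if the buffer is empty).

After op 1 (type): buf='dog' undo_depth=1 redo_depth=0
After op 2 (delete): buf='(empty)' undo_depth=2 redo_depth=0
After op 3 (undo): buf='dog' undo_depth=1 redo_depth=1
After op 4 (type): buf='dogqux' undo_depth=2 redo_depth=0
After op 5 (delete): buf='dogq' undo_depth=3 redo_depth=0
After op 6 (undo): buf='dogqux' undo_depth=2 redo_depth=1
After op 7 (redo): buf='dogq' undo_depth=3 redo_depth=0
After op 8 (undo): buf='dogqux' undo_depth=2 redo_depth=1
After op 9 (redo): buf='dogq' undo_depth=3 redo_depth=0

Answer: dogq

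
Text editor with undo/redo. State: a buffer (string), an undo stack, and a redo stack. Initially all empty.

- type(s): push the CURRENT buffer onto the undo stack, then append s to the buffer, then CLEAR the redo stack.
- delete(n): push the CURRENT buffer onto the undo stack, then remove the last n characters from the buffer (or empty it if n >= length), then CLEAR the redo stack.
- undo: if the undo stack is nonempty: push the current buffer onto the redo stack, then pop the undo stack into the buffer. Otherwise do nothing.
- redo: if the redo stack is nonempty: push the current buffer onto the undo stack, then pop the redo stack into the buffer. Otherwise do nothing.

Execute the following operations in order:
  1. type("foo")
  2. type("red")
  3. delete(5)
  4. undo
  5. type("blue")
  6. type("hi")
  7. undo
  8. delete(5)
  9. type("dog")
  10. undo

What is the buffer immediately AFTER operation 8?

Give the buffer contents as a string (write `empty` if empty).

Answer: foore

Derivation:
After op 1 (type): buf='foo' undo_depth=1 redo_depth=0
After op 2 (type): buf='foored' undo_depth=2 redo_depth=0
After op 3 (delete): buf='f' undo_depth=3 redo_depth=0
After op 4 (undo): buf='foored' undo_depth=2 redo_depth=1
After op 5 (type): buf='fooredblue' undo_depth=3 redo_depth=0
After op 6 (type): buf='fooredbluehi' undo_depth=4 redo_depth=0
After op 7 (undo): buf='fooredblue' undo_depth=3 redo_depth=1
After op 8 (delete): buf='foore' undo_depth=4 redo_depth=0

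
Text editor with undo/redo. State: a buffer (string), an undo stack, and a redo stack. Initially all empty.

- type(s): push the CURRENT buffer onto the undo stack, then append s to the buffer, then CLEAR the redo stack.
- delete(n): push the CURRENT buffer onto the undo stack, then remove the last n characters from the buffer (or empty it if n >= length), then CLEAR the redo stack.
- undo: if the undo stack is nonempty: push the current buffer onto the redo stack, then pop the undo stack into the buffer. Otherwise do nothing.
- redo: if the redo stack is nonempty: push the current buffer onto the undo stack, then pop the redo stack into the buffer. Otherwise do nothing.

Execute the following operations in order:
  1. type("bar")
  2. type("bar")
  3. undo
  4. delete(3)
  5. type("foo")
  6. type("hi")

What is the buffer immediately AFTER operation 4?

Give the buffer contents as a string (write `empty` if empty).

Answer: empty

Derivation:
After op 1 (type): buf='bar' undo_depth=1 redo_depth=0
After op 2 (type): buf='barbar' undo_depth=2 redo_depth=0
After op 3 (undo): buf='bar' undo_depth=1 redo_depth=1
After op 4 (delete): buf='(empty)' undo_depth=2 redo_depth=0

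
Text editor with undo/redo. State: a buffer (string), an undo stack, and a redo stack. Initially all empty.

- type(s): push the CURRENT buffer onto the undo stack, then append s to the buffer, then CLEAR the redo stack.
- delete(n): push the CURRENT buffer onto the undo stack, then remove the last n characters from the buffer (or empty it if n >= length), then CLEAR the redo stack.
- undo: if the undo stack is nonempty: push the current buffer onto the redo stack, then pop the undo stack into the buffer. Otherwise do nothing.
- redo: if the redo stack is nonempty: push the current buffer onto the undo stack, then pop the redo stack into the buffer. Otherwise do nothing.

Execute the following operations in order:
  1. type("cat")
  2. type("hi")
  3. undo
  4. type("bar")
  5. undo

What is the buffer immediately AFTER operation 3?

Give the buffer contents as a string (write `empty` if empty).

After op 1 (type): buf='cat' undo_depth=1 redo_depth=0
After op 2 (type): buf='cathi' undo_depth=2 redo_depth=0
After op 3 (undo): buf='cat' undo_depth=1 redo_depth=1

Answer: cat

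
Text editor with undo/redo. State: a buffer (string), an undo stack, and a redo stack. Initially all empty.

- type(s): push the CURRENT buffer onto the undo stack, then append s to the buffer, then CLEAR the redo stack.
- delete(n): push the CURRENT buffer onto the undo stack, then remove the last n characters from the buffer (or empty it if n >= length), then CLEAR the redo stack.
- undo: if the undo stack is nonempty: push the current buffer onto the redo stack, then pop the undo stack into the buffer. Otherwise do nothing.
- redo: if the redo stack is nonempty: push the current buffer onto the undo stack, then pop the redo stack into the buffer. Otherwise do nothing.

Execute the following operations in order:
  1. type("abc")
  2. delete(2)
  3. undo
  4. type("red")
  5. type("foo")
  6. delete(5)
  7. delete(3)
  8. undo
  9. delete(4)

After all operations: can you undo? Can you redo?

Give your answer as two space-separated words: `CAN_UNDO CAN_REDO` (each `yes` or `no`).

After op 1 (type): buf='abc' undo_depth=1 redo_depth=0
After op 2 (delete): buf='a' undo_depth=2 redo_depth=0
After op 3 (undo): buf='abc' undo_depth=1 redo_depth=1
After op 4 (type): buf='abcred' undo_depth=2 redo_depth=0
After op 5 (type): buf='abcredfoo' undo_depth=3 redo_depth=0
After op 6 (delete): buf='abcr' undo_depth=4 redo_depth=0
After op 7 (delete): buf='a' undo_depth=5 redo_depth=0
After op 8 (undo): buf='abcr' undo_depth=4 redo_depth=1
After op 9 (delete): buf='(empty)' undo_depth=5 redo_depth=0

Answer: yes no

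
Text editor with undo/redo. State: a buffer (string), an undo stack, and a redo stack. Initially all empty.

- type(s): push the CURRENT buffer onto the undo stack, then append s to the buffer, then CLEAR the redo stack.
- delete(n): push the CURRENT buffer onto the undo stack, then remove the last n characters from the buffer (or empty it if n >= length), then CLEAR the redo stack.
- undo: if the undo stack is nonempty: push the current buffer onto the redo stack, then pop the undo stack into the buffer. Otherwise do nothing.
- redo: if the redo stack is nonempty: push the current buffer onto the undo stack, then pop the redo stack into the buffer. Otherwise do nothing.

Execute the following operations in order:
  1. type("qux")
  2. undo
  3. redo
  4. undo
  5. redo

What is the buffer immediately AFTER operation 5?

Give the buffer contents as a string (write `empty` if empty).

After op 1 (type): buf='qux' undo_depth=1 redo_depth=0
After op 2 (undo): buf='(empty)' undo_depth=0 redo_depth=1
After op 3 (redo): buf='qux' undo_depth=1 redo_depth=0
After op 4 (undo): buf='(empty)' undo_depth=0 redo_depth=1
After op 5 (redo): buf='qux' undo_depth=1 redo_depth=0

Answer: qux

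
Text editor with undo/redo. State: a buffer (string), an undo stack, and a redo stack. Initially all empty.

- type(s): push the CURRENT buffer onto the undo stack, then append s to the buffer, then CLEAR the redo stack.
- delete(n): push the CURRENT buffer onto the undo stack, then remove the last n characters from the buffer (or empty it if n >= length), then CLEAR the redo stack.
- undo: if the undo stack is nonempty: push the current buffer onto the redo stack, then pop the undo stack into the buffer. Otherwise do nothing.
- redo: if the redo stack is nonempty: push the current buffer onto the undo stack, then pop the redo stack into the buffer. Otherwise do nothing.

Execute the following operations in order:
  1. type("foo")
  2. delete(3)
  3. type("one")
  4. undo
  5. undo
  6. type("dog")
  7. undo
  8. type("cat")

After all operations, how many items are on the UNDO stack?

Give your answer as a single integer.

After op 1 (type): buf='foo' undo_depth=1 redo_depth=0
After op 2 (delete): buf='(empty)' undo_depth=2 redo_depth=0
After op 3 (type): buf='one' undo_depth=3 redo_depth=0
After op 4 (undo): buf='(empty)' undo_depth=2 redo_depth=1
After op 5 (undo): buf='foo' undo_depth=1 redo_depth=2
After op 6 (type): buf='foodog' undo_depth=2 redo_depth=0
After op 7 (undo): buf='foo' undo_depth=1 redo_depth=1
After op 8 (type): buf='foocat' undo_depth=2 redo_depth=0

Answer: 2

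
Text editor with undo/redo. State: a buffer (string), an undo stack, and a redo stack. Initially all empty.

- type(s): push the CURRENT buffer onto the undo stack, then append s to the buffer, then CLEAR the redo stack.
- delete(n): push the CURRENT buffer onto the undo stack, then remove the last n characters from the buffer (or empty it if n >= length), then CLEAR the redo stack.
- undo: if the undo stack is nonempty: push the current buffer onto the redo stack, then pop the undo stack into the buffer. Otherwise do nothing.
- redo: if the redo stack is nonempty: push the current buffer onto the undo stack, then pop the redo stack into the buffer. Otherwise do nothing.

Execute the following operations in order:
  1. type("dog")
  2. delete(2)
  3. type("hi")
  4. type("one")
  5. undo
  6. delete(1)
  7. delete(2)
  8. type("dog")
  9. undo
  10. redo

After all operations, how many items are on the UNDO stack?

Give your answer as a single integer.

Answer: 6

Derivation:
After op 1 (type): buf='dog' undo_depth=1 redo_depth=0
After op 2 (delete): buf='d' undo_depth=2 redo_depth=0
After op 3 (type): buf='dhi' undo_depth=3 redo_depth=0
After op 4 (type): buf='dhione' undo_depth=4 redo_depth=0
After op 5 (undo): buf='dhi' undo_depth=3 redo_depth=1
After op 6 (delete): buf='dh' undo_depth=4 redo_depth=0
After op 7 (delete): buf='(empty)' undo_depth=5 redo_depth=0
After op 8 (type): buf='dog' undo_depth=6 redo_depth=0
After op 9 (undo): buf='(empty)' undo_depth=5 redo_depth=1
After op 10 (redo): buf='dog' undo_depth=6 redo_depth=0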